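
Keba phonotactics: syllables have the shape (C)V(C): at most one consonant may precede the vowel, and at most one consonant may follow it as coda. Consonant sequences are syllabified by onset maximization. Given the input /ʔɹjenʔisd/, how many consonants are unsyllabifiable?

Under (C)V(C), the unsyllabifiable consonants are /ʔ/, /ɹ/, /d/ (at most one coda consonant is licensed; onsets are limited to one consonant).

3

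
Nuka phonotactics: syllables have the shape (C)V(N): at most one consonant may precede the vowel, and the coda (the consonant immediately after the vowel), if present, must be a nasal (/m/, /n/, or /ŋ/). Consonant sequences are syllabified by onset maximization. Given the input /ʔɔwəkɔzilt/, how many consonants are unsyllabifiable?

Syllabifying with onset maximization leaves /l/, /t/ stranded (only a nasal (/m/, /n/, or /ŋ/) is licensed in coda position; onsets are limited to one consonant).

2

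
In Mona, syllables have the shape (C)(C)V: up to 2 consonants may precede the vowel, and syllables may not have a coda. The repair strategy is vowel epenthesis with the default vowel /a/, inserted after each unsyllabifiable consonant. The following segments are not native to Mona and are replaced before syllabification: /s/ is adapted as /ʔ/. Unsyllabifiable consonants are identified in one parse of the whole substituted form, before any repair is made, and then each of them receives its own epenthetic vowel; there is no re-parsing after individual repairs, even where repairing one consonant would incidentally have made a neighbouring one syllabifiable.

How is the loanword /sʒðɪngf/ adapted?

Substitution: /s/ → /ʔ/, giving /ʔʒðɪngf/.
Under (C)(C)V, the unsyllabifiable consonants are /ʔ/, /n/, /g/, /f/ (no codas are permitted; onsets may contain at most 2 consonants).
Each unlicensed consonant becomes the onset of a new syllable: /ʔ/ → /ʔa/, /n/ → /na/, /g/ → /ga/, /f/ → /fa/.

ʔaʒðɪnagafa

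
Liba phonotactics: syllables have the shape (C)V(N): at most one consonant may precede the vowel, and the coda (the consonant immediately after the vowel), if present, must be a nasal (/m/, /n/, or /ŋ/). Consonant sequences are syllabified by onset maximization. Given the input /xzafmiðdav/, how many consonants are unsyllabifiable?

4

Syllabifying with onset maximization leaves /x/, /f/, /ð/, /v/ stranded (only a nasal (/m/, /n/, or /ŋ/) is licensed in coda position; onsets are limited to one consonant).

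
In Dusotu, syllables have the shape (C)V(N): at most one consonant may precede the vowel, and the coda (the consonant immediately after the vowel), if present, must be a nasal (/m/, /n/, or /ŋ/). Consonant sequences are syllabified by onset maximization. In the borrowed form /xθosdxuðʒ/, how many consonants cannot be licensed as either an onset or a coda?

Syllabifying with onset maximization leaves /x/, /s/, /d/, /ð/, /ʒ/ stranded (only a nasal (/m/, /n/, or /ŋ/) is licensed in coda position; onsets are limited to one consonant).

5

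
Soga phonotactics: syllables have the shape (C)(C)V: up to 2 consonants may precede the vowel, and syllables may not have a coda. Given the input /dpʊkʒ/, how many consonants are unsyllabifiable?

Under (C)(C)V, the unsyllabifiable consonants are /k/, /ʒ/ (no codas are permitted; onsets may contain at most 2 consonants).

2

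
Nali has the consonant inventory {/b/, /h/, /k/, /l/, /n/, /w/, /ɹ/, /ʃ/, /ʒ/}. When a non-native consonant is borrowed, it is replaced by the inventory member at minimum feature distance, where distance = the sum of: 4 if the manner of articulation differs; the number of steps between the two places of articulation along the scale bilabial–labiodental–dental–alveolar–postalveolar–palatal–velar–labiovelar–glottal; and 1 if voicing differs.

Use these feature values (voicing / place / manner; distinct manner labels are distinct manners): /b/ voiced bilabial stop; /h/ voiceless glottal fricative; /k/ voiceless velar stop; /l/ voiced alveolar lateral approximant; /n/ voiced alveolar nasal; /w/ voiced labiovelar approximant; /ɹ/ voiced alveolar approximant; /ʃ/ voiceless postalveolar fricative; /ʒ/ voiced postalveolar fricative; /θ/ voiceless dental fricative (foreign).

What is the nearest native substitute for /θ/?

ʃ

/ʃ/ is closest: same manner (fricative), place distance 2 (dental→postalveolar), same voicing; total 2. Next closest is /ʒ/ at distance 3.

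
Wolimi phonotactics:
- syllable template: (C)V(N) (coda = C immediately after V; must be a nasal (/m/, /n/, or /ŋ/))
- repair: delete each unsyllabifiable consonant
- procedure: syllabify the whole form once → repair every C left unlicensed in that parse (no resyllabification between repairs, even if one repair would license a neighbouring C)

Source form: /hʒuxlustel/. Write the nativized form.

ʒulute

Under (C)V(N), the unsyllabifiable consonants are /h/, /x/, /s/, /l/ (only a nasal (/m/, /n/, or /ŋ/) is licensed in coda position; onsets are limited to one consonant).
Each unlicensed consonant is deleted: /h/, /x/, /s/, /l/.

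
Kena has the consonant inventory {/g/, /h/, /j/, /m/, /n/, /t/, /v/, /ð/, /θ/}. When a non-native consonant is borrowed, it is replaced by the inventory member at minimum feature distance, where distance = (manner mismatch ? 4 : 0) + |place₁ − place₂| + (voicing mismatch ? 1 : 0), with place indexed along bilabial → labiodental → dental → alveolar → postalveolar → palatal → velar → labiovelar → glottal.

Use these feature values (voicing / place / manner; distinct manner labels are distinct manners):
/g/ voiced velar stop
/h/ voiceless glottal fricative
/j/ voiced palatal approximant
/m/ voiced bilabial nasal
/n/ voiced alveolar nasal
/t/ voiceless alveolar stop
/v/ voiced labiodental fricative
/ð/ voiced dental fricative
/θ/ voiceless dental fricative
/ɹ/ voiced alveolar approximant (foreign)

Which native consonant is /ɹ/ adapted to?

/j/ is closest: same manner (approximant), place distance 2 (alveolar→palatal), same voicing; total 2. Next closest is /n/ at distance 4.

j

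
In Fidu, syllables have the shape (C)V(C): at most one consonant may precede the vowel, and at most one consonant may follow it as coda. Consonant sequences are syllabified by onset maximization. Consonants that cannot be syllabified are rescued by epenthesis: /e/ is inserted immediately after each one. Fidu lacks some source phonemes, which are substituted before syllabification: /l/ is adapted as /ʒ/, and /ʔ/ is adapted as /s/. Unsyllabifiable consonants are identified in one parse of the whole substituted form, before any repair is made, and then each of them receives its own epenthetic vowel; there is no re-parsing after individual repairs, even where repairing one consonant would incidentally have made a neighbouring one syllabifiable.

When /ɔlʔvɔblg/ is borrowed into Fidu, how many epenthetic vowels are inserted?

3

After substitution the input is /ɔʒsvɔbʒg/.
The unsyllabifiable consonants are /s/, /ʒ/, /g/; each receives one epenthetic vowel.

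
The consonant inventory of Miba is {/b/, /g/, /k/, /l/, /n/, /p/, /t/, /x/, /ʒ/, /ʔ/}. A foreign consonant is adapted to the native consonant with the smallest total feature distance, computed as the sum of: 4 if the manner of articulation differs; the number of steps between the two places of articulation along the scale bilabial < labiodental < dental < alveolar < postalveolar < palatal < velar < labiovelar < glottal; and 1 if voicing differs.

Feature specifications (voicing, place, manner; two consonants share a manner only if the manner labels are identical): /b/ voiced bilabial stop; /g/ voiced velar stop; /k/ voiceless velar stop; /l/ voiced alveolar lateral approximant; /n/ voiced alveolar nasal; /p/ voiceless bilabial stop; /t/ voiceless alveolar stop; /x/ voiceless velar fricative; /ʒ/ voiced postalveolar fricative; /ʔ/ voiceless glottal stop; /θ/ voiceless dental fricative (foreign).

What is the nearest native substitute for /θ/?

ʒ

/ʒ/ is closest: same manner (fricative), place distance 2 (dental→postalveolar), voicing differs (+1); total 3. Next closest is /x/ at distance 4.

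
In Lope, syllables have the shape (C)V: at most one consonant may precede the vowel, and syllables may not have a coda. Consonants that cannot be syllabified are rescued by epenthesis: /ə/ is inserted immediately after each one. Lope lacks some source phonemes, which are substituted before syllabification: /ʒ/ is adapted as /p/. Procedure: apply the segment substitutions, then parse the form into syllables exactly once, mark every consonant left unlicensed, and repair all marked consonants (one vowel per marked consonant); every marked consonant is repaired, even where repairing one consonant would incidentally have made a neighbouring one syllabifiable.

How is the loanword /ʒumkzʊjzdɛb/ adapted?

Substitution: /ʒ/ → /p/, giving /pumkzʊjzdɛb/.
Syllabifying with onset maximization leaves /m/, /k/, /j/, /z/, /b/ stranded (no codas are permitted; onsets are limited to one consonant).
Epenthesis after each stranded consonant: /m/ → /mə/, /k/ → /kə/, /j/ → /jə/, /z/ → /zə/, /b/ → /bə/.

puməkəzʊjəzədɛbə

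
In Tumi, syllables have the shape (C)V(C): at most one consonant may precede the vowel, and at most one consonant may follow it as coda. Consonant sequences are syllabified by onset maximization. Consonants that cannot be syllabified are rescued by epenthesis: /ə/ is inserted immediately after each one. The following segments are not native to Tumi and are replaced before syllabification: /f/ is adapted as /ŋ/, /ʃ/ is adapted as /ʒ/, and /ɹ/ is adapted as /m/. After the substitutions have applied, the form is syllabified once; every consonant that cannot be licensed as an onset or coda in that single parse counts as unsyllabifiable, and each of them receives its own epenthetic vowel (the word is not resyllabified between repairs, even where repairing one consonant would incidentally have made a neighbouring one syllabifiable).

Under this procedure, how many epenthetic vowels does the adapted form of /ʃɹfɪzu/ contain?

2

After substitution the input is /ʒmŋɪzu/.
The unsyllabifiable consonants are /ʒ/, /m/; each receives one epenthetic vowel.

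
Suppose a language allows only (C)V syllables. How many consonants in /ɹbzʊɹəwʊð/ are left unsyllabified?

3

Syllabifying with onset maximization leaves /ɹ/, /b/, /ð/ stranded (no codas are permitted; onsets are limited to one consonant).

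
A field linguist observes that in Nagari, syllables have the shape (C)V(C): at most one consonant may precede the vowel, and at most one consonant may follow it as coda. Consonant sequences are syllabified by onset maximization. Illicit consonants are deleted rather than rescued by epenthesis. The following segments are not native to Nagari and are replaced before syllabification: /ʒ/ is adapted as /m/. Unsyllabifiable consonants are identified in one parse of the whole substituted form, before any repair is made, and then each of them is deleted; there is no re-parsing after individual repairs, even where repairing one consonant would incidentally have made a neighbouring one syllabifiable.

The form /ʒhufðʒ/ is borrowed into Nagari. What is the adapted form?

Substitution: /ʒ/ → /m/, giving /mhufðm/.
Under (C)V(C), the unsyllabifiable consonants are /m/, /ð/, /m/ (at most one coda consonant is licensed; onsets are limited to one consonant).
Deleting the stranded consonants removes /m/, /ð/, /m/.

huf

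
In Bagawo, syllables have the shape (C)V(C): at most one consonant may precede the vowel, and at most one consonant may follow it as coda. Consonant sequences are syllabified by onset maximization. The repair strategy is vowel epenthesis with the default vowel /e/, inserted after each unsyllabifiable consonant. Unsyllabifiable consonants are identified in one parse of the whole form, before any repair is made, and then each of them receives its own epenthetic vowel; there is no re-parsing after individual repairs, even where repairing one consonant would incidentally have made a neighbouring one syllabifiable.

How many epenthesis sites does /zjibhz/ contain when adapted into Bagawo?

The unsyllabifiable consonants are /z/, /h/, /z/; each receives one epenthetic vowel.

3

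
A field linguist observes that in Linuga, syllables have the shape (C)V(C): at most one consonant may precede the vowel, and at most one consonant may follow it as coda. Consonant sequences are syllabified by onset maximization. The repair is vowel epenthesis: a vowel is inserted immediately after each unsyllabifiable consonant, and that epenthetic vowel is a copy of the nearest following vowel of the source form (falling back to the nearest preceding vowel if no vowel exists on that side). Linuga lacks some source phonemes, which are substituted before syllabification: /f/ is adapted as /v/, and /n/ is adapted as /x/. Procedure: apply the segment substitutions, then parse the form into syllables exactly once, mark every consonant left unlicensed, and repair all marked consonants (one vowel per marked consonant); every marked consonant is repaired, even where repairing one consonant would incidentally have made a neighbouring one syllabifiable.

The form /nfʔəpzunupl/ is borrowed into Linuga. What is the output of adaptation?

Substitution: /n/ → /x/, /f/ → /v/, giving /xvʔəpzuxupl/.
The consonants /x/, /v/, /l/ cannot be parsed into a legal (C)V(C) syllable (at most one coda consonant is licensed; onsets are limited to one consonant).
Epenthesis after each stranded consonant: /x/ → /xə/, /v/ → /və/, /l/ → /lu/.

xəvəʔəpzuxuplu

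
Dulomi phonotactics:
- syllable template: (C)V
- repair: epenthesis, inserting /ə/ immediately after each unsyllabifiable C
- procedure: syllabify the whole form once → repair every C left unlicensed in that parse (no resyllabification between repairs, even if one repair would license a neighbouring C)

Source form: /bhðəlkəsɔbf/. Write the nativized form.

bəhəðələkəsɔbəfə

Under (C)V, the unsyllabifiable consonants are /b/, /h/, /l/, /b/, /f/ (no codas are permitted; onsets are limited to one consonant).
Epenthesis after each stranded consonant: /b/ → /bə/, /h/ → /hə/, /l/ → /lə/, /b/ → /bə/, /f/ → /fə/.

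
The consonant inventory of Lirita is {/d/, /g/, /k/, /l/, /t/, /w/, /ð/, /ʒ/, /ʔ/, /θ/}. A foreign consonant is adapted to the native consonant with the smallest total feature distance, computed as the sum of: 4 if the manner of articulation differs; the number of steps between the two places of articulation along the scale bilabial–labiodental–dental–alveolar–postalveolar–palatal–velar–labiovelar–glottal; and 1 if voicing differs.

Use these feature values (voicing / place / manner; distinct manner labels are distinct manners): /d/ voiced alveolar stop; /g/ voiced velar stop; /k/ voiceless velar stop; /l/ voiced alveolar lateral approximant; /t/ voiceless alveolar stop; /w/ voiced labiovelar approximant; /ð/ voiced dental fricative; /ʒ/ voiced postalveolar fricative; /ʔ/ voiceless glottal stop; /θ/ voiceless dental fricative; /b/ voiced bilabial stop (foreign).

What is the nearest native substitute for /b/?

d

/d/ is closest: same manner (stop), place distance 3 (bilabial→alveolar), same voicing; total 3. Next closest is /t/ at distance 4.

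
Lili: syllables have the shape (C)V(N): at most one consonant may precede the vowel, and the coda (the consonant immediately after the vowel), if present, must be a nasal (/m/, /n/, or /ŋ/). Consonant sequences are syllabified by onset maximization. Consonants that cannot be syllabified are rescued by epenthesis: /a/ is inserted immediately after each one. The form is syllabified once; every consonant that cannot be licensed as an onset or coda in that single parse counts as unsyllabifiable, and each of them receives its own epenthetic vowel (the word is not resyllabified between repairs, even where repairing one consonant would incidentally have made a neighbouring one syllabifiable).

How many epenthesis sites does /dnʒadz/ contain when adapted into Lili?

The unsyllabifiable consonants are /d/, /n/, /d/, /z/; each receives one epenthetic vowel.

4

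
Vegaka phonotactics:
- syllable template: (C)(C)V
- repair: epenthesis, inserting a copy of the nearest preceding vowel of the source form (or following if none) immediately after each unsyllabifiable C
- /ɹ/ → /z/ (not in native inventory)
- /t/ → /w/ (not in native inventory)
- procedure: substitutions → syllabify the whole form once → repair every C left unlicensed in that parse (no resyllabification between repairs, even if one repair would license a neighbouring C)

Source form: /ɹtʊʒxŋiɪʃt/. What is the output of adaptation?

zwʊʒʊxŋiɪʃɪwɪ

Substitution: /ɹ/ → /z/, /t/ → /w/, giving /zwʊʒxŋiɪʃw/.
Syllabifying with onset maximization leaves /ʒ/, /ʃ/, /w/ stranded (no codas are permitted; onsets may contain at most 2 consonants).
Each unlicensed consonant becomes the onset of a new syllable: /ʒ/ → /ʒʊ/, /ʃ/ → /ʃɪ/, /w/ → /wɪ/.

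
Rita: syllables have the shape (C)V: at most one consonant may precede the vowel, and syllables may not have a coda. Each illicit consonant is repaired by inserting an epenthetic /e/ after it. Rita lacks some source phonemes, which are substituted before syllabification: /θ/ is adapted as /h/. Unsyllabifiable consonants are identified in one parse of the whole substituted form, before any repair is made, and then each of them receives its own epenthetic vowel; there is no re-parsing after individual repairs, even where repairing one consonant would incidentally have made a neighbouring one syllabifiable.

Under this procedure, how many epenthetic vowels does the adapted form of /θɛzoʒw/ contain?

After substitution the input is /hɛzoʒw/.
The unsyllabifiable consonants are /ʒ/, /w/; each receives one epenthetic vowel.

2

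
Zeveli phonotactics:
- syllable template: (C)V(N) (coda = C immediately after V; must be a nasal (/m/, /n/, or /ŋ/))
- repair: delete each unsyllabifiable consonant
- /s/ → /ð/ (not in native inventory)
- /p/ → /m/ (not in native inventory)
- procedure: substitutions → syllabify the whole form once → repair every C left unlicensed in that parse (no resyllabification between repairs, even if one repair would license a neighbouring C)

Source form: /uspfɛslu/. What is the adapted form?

Substitution: /s/ → /ð/, /p/ → /m/, giving /uðmfɛðlu/.
Syllabifying with onset maximization leaves /ð/, /m/, /ð/ stranded (only a nasal (/m/, /n/, or /ŋ/) is licensed in coda position; onsets are limited to one consonant).
Each unlicensed consonant is deleted: /ð/, /m/, /ð/.

ufɛlu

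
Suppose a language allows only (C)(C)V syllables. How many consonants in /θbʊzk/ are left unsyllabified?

The consonants /z/, /k/ cannot be parsed into a legal (C)(C)V syllable (no codas are permitted; onsets may contain at most 2 consonants).

2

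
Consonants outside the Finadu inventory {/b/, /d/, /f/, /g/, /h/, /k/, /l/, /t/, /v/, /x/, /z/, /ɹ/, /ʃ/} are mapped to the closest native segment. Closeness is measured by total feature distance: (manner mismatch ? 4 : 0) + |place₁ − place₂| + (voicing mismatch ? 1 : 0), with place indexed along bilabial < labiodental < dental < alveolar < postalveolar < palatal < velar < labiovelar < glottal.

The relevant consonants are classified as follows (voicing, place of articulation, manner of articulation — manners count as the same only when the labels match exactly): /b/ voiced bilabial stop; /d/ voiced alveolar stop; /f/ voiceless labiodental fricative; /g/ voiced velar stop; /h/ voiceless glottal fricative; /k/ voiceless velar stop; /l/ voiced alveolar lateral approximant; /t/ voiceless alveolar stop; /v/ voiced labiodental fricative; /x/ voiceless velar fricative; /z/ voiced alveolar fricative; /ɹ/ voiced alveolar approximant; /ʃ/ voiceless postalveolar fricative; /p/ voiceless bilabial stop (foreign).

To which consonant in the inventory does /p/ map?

/b/ is closest: same manner (stop), place distance 0 (bilabial→bilabial), voicing differs (+1); total 1. Next closest is /t/ at distance 3.

b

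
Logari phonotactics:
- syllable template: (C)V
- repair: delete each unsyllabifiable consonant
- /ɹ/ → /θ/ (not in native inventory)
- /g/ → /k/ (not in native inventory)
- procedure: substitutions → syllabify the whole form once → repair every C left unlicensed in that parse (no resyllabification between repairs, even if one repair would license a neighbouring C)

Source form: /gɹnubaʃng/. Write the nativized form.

nuba

Substitution: /g/ → /k/, /ɹ/ → /θ/, giving /kθnubaʃnk/.
Under (C)V, the unsyllabifiable consonants are /k/, /θ/, /ʃ/, /n/, /k/ (no codas are permitted; onsets are limited to one consonant).
Deletion applies to /k/, /θ/, /ʃ/, /n/, /k/.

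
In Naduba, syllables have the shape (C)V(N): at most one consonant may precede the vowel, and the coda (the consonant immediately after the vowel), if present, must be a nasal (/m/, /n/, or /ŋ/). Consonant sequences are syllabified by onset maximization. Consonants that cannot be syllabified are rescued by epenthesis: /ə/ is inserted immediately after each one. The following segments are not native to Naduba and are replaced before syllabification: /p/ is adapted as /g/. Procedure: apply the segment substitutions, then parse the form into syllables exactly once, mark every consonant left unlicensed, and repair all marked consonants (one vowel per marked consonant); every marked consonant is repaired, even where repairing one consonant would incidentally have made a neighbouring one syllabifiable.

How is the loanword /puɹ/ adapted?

Substitution: /p/ → /g/, giving /guɹ/.
Under (C)V(N), the unsyllabifiable consonants are /ɹ/ (only a nasal (/m/, /n/, or /ŋ/) is licensed in coda position; onsets are limited to one consonant).
Each unlicensed consonant becomes the onset of a new syllable: /ɹ/ → /ɹə/.

guɹə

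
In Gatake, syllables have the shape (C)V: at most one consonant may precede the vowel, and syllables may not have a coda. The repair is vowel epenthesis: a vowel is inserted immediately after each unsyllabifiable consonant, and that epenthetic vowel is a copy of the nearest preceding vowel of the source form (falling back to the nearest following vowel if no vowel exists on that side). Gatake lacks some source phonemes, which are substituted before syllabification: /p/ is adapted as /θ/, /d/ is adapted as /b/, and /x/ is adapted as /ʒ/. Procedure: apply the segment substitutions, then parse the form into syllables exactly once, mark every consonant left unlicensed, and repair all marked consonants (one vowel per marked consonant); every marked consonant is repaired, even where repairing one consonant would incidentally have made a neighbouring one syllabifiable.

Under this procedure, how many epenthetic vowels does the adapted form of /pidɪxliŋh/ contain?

After substitution the input is /θibɪʒliŋh/.
The unsyllabifiable consonants are /ʒ/, /ŋ/, /h/; each receives one epenthetic vowel.

3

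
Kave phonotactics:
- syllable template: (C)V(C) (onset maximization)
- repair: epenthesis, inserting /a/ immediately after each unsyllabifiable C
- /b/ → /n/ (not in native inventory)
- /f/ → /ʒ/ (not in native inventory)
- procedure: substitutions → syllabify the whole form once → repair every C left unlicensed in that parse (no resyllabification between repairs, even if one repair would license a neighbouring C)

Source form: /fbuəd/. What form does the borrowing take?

Substitution: /f/ → /ʒ/, /b/ → /n/, giving /ʒnuəd/.
Syllabifying with onset maximization leaves /ʒ/ stranded (at most one coda consonant is licensed; onsets are limited to one consonant).
Inserting the epenthetic vowel yields /ʒ/ → /ʒa/.

ʒanuəd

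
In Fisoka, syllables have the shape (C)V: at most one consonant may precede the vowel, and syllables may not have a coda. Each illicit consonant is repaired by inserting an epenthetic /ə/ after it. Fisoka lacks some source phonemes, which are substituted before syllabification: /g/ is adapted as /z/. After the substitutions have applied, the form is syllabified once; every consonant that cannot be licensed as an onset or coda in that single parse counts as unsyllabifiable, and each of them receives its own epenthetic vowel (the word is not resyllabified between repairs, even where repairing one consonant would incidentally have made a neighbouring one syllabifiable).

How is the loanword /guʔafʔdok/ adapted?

zuʔafəʔədokə

Substitution: /g/ → /z/, giving /zuʔafʔdok/.
Under (C)V, the unsyllabifiable consonants are /f/, /ʔ/, /k/ (no codas are permitted; onsets are limited to one consonant).
Each unlicensed consonant becomes the onset of a new syllable: /f/ → /fə/, /ʔ/ → /ʔə/, /k/ → /kə/.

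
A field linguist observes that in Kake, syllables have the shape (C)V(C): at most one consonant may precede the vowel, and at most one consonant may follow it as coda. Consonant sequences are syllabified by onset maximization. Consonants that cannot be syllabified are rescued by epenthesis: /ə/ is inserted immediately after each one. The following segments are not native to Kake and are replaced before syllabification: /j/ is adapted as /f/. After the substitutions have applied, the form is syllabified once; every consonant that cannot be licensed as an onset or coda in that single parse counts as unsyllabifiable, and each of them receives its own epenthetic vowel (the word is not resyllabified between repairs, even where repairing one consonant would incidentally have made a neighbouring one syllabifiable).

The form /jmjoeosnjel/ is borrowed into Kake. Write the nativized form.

fəməfoeosnəfel

Substitution: /j/ → /f/, giving /fmfoeosnfel/.
Syllabifying with onset maximization leaves /f/, /m/, /n/ stranded (at most one coda consonant is licensed; onsets are limited to one consonant).
Each unlicensed consonant becomes the onset of a new syllable: /f/ → /fə/, /m/ → /mə/, /n/ → /nə/.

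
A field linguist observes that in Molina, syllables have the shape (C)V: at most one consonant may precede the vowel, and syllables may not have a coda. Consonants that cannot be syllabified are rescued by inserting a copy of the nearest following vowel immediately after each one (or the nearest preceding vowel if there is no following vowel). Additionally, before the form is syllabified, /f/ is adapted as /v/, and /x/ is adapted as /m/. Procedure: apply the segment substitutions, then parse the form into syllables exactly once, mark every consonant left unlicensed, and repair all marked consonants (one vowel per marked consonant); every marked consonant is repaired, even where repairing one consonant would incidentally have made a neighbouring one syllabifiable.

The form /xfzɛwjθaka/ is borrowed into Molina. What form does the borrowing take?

mɛvɛzɛwajaθaka

Substitution: /x/ → /m/, /f/ → /v/, giving /mvzɛwjθaka/.
Syllabifying with onset maximization leaves /m/, /v/, /w/, /j/ stranded (no codas are permitted; onsets are limited to one consonant).
Inserting the epenthetic vowel yields /m/ → /mɛ/, /v/ → /vɛ/, /w/ → /wa/, /j/ → /ja/.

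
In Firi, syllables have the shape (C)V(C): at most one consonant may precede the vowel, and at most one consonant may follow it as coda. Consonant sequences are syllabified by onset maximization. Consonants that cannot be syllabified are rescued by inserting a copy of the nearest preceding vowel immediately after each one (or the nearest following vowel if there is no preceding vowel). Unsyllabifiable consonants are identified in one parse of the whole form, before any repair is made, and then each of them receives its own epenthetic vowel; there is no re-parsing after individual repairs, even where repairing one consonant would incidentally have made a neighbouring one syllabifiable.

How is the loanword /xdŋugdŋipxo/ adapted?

Syllabifying with onset maximization leaves /x/, /d/, /d/ stranded (at most one coda consonant is licensed; onsets are limited to one consonant).
Each unlicensed consonant becomes the onset of a new syllable: /x/ → /xu/, /d/ → /du/, /d/ → /du/.

xuduŋugduŋipxo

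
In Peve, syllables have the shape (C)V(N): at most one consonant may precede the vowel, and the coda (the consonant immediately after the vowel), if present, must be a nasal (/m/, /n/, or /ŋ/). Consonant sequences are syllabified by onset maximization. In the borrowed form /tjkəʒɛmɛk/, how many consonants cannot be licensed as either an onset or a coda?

Under (C)V(N), the unsyllabifiable consonants are /t/, /j/, /k/ (only a nasal (/m/, /n/, or /ŋ/) is licensed in coda position; onsets are limited to one consonant).

3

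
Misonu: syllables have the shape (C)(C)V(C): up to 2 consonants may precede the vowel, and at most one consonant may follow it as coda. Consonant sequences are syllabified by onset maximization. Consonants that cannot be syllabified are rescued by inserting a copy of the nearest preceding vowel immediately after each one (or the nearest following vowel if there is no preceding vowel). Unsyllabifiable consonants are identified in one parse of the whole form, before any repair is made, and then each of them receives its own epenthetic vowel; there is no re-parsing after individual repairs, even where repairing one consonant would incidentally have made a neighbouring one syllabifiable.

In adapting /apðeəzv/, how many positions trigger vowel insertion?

The unsyllabifiable consonants are /v/; each receives one epenthetic vowel.

1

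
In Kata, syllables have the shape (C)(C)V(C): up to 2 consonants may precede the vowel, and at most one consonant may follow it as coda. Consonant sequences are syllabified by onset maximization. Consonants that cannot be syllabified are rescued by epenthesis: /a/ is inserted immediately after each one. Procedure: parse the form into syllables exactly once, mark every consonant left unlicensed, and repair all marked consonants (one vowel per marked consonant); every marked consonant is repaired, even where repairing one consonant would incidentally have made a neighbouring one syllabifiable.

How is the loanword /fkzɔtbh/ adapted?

Under (C)(C)V(C), the unsyllabifiable consonants are /f/, /b/, /h/ (at most one coda consonant is licensed; onsets may contain at most 2 consonants).
Inserting the epenthetic vowel yields /f/ → /fa/, /b/ → /ba/, /h/ → /ha/.

fakzɔtbaha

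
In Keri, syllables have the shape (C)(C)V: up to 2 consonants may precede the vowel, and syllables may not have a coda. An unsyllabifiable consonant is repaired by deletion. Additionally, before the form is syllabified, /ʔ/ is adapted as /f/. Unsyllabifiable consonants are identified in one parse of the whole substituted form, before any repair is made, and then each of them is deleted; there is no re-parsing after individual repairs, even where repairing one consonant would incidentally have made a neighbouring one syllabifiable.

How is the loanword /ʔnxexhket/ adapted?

Substitution: /ʔ/ → /f/, giving /fnxexhket/.
Under (C)(C)V, the unsyllabifiable consonants are /f/, /x/, /t/ (no codas are permitted; onsets may contain at most 2 consonants).
Each unlicensed consonant is deleted: /f/, /x/, /t/.

nxehke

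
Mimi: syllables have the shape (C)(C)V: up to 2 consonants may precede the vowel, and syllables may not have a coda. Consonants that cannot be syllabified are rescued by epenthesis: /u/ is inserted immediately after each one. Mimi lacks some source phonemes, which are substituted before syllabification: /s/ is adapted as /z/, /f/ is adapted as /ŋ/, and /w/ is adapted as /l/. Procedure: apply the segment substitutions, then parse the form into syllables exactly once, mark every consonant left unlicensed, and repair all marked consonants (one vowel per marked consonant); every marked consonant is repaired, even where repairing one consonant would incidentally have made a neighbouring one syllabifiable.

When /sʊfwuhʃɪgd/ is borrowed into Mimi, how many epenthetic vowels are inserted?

After substitution the input is /zʊŋluhʃɪgd/.
The unsyllabifiable consonants are /g/, /d/; each receives one epenthetic vowel.

2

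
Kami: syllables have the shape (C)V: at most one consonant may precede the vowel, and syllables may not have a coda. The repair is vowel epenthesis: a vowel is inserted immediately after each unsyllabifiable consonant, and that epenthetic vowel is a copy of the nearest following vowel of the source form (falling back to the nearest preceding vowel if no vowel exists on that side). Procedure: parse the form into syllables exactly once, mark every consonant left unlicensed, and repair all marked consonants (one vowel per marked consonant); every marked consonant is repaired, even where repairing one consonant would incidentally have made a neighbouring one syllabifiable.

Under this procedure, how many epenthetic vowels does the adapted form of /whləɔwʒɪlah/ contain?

The unsyllabifiable consonants are /w/, /h/, /w/, /h/; each receives one epenthetic vowel.

4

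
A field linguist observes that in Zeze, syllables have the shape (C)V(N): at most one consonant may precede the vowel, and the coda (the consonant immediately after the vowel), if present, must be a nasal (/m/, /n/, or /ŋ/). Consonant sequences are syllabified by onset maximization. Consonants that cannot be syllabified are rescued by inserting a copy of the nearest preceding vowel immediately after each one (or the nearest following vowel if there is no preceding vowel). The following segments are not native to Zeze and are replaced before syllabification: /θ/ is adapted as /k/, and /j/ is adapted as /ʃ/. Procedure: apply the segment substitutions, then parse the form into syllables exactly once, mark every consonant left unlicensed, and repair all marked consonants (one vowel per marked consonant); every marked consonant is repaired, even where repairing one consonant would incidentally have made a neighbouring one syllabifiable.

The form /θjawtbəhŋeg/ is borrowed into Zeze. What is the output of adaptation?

kaʃawatabəhəŋege

Substitution: /θ/ → /k/, /j/ → /ʃ/, giving /kʃawtbəhŋeg/.
Under (C)V(N), the unsyllabifiable consonants are /k/, /w/, /t/, /h/, /g/ (only a nasal (/m/, /n/, or /ŋ/) is licensed in coda position; onsets are limited to one consonant).
Inserting the epenthetic vowel yields /k/ → /ka/, /w/ → /wa/, /t/ → /ta/, /h/ → /hə/, /g/ → /ge/.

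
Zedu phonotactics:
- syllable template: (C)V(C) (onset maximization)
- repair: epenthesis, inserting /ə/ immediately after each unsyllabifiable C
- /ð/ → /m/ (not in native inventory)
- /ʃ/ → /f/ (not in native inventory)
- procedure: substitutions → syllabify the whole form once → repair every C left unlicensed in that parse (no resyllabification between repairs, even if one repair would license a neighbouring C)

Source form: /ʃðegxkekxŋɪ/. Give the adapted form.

Substitution: /ʃ/ → /f/, /ð/ → /m/, giving /fmegxkekxŋɪ/.
Syllabifying with onset maximization leaves /f/, /x/, /x/ stranded (at most one coda consonant is licensed; onsets are limited to one consonant).
Inserting the epenthetic vowel yields /f/ → /fə/, /x/ → /xə/, /x/ → /xə/.

fəmegxəkekxəŋɪ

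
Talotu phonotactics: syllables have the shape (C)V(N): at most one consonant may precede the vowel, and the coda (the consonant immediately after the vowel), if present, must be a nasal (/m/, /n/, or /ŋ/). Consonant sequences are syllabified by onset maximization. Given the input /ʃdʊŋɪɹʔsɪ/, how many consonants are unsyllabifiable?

3

The consonants /ʃ/, /ɹ/, /ʔ/ cannot be parsed into a legal (C)V(N) syllable (only a nasal (/m/, /n/, or /ŋ/) is licensed in coda position; onsets are limited to one consonant).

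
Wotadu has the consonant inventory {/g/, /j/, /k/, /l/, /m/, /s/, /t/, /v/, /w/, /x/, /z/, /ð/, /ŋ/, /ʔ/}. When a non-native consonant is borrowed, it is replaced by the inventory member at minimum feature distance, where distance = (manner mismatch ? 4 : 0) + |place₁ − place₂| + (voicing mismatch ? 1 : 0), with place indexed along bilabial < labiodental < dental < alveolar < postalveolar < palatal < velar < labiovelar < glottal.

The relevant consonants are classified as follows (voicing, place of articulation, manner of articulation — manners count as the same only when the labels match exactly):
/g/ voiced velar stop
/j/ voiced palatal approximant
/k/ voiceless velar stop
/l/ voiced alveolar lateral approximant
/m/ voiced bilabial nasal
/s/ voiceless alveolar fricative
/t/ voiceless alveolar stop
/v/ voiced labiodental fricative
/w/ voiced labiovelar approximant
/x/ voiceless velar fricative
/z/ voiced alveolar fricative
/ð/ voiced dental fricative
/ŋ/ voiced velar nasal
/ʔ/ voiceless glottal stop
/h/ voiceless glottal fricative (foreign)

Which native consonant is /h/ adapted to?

/x/ is closest: same manner (fricative), place distance 2 (glottal→velar), same voicing; total 2. Next closest is /ʔ/ at distance 4.

x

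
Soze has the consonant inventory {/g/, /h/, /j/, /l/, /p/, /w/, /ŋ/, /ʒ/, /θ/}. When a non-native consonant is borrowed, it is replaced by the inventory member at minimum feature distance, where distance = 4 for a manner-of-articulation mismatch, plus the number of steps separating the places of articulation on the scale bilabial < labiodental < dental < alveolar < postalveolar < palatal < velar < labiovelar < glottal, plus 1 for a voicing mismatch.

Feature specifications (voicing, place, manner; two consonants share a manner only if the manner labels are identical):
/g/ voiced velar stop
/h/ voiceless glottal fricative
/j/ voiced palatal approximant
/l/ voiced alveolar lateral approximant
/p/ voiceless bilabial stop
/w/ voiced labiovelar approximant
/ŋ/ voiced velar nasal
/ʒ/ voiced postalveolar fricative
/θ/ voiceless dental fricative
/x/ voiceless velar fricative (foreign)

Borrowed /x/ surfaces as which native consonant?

/h/ is closest: same manner (fricative), place distance 2 (velar→glottal), same voicing; total 2. Next closest is /ʒ/ at distance 3.

h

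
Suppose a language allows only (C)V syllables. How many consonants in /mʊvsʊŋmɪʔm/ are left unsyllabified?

4

The consonants /v/, /ŋ/, /ʔ/, /m/ cannot be parsed into a legal (C)V syllable (no codas are permitted; onsets are limited to one consonant).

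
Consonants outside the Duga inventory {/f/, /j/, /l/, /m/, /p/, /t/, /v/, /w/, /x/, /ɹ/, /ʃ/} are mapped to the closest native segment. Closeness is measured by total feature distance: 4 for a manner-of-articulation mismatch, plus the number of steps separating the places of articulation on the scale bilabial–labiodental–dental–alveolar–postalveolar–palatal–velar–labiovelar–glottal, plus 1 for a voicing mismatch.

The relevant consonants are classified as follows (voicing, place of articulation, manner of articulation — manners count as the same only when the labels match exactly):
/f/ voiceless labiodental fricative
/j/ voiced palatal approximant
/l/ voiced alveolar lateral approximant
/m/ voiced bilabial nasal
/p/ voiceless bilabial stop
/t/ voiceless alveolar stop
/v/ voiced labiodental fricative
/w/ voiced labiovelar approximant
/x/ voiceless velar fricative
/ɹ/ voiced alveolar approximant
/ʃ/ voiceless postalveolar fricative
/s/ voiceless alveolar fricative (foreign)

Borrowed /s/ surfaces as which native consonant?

ʃ

/ʃ/ is closest: same manner (fricative), place distance 1 (alveolar→postalveolar), same voicing; total 1. Next closest is /f/ at distance 2.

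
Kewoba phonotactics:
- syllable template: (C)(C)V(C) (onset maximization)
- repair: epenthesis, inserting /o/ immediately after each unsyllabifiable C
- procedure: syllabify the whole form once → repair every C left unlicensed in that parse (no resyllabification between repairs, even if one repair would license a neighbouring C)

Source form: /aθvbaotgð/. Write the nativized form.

Under (C)(C)V(C), the unsyllabifiable consonants are /g/, /ð/ (at most one coda consonant is licensed; onsets may contain at most 2 consonants).
Inserting the epenthetic vowel yields /g/ → /go/, /ð/ → /ðo/.

aθvbaotgoðo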